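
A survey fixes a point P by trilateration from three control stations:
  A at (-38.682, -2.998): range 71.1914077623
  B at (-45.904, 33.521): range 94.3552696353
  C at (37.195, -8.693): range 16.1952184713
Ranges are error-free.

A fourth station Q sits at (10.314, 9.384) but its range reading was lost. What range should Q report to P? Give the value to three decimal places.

eq1: (x + 38.682)² + (y + 2.998)² = 71.1914077623²
eq2: (x + 45.904)² + (y − 33.521)² = 94.3552696353²
eq3: (x − 37.195)² + (y + 8.693)² = 16.1952184713²
eq1−eq3, eq1−eq2 (x²,y² cancel):
  151.754·x − 11.390·y = 4759.682584
  -14.444·x + 73.038·y = -2109.150840
det = 151.754·73.038 − -11.390·-14.444 = 10919.291492
x = (4759.682584·73.038 − -11.390·-2109.150840) / 10919.291492 = 29.636947
y = (151.754·-2109.150840 − 4759.682584·-14.444) / 10919.291492 = -23.016440
|P − Q| = √((29.636947 − 10.314)² + (-23.016440 − 9.384)²) = 37.724857

37.725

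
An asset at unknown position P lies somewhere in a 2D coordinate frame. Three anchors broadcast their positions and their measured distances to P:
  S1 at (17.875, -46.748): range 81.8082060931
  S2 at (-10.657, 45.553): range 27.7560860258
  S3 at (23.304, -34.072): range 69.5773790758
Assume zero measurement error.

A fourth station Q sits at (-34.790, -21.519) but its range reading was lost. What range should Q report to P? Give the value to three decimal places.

75.343

eq1: (x − 17.875)² + (y + 46.748)² = 81.8082060931²
eq2: (x + 10.657)² + (y − 45.553)² = 27.7560860258²
eq3: (x − 23.304)² + (y + 34.072)² = 69.5773790758²
eq3−eq1, eq3−eq2 (x²,y² cancel):
  -10.858·x − 25.352·y = -1050.657376
  -67.922·x + 159.250·y = 4555.281226
det = -10.858·159.250 − -25.352·-67.922 = -3451.095044
x = (-1050.657376·159.250 − -25.352·4555.281226) / -3451.095044 = 15.018913
y = (-10.858·4555.281226 − -1050.657376·-67.922) / -3451.095044 = 35.010335
|P − Q| = √((15.018913 − -34.790)² + (35.010335 − -21.519)²) = 75.342508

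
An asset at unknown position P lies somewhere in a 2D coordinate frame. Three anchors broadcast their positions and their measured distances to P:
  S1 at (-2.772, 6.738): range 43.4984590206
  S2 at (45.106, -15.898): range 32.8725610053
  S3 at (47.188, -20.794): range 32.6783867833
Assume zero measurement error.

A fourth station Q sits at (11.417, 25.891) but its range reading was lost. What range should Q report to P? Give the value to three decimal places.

58.341

eq1: (x + 2.772)² + (y − 6.738)² = 43.4984590206²
eq2: (x − 45.106)² + (y + 15.898)² = 32.8725610053²
eq3: (x − 47.188)² + (y + 20.794)² = 32.6783867833²
eq1−eq2, eq1−eq3 (x²,y² cancel):
  95.756·x − 45.272·y = 3045.723682
  99.920·x − 55.064·y = 3430.252126
det = 95.756·-55.064 − -45.272·99.920 = -749.130144
x = (3045.723682·-55.064 − -45.272·3430.252126) / -749.130144 = 16.573028
y = (95.756·3430.252126 − 3045.723682·99.920) / -749.130144 = -32.222054
|P − Q| = √((16.573028 − 11.417)² + (-32.222054 − 25.891)²) = 58.341338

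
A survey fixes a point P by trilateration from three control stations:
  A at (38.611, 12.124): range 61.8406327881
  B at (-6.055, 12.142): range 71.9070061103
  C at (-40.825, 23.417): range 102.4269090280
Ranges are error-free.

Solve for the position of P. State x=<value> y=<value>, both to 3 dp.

x=31.325 y=-49.286

eq1: (x − 38.611)² + (y − 12.124)² = 61.8406327881²
eq2: (x + 6.055)² + (y − 12.142)² = 71.9070061103²
eq3: (x + 40.825)² + (y − 23.417)² = 102.4269090280²
eq2−eq3, eq2−eq1 (x²,y² cancel):
  -69.540·x + 22.550·y = -3289.708840
  89.332·x − 0.036·y = 2800.063172
det = -69.540·-0.036 − 22.550·89.332 = -2011.933160
x = (-3289.708840·-0.036 − 22.550·2800.063172) / -2011.933160 = 31.324597
y = (-69.540·2800.063172 − -3289.708840·89.332) / -2011.933160 = -49.285870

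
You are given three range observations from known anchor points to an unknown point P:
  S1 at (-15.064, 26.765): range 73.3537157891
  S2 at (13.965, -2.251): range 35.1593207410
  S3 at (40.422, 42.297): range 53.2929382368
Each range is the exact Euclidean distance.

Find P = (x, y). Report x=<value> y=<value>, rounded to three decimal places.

eq1: (x + 15.064)² + (y − 26.765)² = 73.3537157891²
eq2: (x − 13.965)² + (y + 2.251)² = 35.1593207410²
eq3: (x − 40.422)² + (y − 42.297)² = 53.2929382368²
eq2−eq1, eq2−eq3 (x²,y² cancel):
  -58.058·x + 58.032·y = -3401.388690
  52.914·x + 89.096·y = 1618.926636
det = -58.058·89.096 − 58.032·52.914 = -8243.440816
x = (-3401.388690·89.096 − 58.032·1618.926636) / -8243.440816 = 48.159462
y = (-58.058·1618.926636 − -3401.388690·52.914) / -8243.440816 = -10.431256

x=48.159 y=-10.431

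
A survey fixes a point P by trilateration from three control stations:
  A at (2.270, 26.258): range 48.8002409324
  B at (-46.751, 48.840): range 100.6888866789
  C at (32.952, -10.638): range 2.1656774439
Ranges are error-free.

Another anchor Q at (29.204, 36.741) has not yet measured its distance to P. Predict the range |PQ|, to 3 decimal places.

47.037

eq1: (x − 2.270)² + (y − 26.258)² = 48.8002409324²
eq2: (x + 46.751)² + (y − 48.840)² = 100.6888866789²
eq3: (x − 32.952)² + (y + 10.638)² = 2.1656774439²
eq3−eq1, eq3−eq2 (x²,y² cancel):
  -61.364·x + 73.792·y = -2881.139240
  -159.406·x + 118.956·y = -6761.561489
det = -61.364·118.956 − 73.792·-159.406 = 4463.271568
x = (-2881.139240·118.956 − 73.792·-6761.561489) / 4463.271568 = 35.001309
y = (-61.364·-6761.561489 − -2881.139240·-159.406) / 4463.271568 = -9.937648
|P − Q| = √((35.001309 − 29.204)² + (-9.937648 − 36.741)²) = 47.037272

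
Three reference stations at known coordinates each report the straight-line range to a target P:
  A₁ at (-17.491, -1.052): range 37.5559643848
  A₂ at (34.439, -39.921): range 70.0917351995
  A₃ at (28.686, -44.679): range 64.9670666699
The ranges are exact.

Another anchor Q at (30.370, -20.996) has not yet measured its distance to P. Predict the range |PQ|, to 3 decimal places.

eq1: (x + 17.491)² + (y + 1.052)² = 37.5559643848²
eq2: (x − 34.439)² + (y + 39.921)² = 70.0917351995²
eq3: (x − 28.686)² + (y + 44.679)² = 64.9670666699²
eq3−eq1, eq3−eq2 (x²,y² cancel):
  -92.354·x + 87.254·y = 298.211439
  11.506·x + 9.516·y = -731.500267
det = -92.354·9.516 − 87.254·11.506 = -1882.785188
x = (298.211439·9.516 − 87.254·-731.500267) / -1882.785188 = -35.407175
y = (-92.354·-731.500267 − 298.211439·11.506) / -1882.785188 = -34.058986
|P − Q| = √((-35.407175 − 30.370)² + (-34.058986 − -20.996)²) = 67.061750

67.062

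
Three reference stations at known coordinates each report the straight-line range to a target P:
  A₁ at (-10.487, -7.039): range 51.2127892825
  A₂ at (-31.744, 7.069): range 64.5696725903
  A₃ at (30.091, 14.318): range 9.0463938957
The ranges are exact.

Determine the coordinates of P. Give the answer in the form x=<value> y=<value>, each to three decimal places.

eq1: (x + 10.487)² + (y + 7.039)² = 51.2127892825²
eq2: (x + 31.744)² + (y − 7.069)² = 64.5696725903²
eq3: (x − 30.091)² + (y − 14.318)² = 9.0463938957²
eq2−eq1, eq2−eq3 (x²,y² cancel):
  42.514·x − 28.216·y = 648.365225
  123.670·x + 14.498·y = 4140.226484
det = 42.514·14.498 − -28.216·123.670 = 4105.840692
x = (648.365225·14.498 − -28.216·4140.226484) / 4105.840692 = 30.741726
y = (42.514·4140.226484 − 648.365225·123.670) / 4105.840692 = 23.340960

x=30.742 y=23.341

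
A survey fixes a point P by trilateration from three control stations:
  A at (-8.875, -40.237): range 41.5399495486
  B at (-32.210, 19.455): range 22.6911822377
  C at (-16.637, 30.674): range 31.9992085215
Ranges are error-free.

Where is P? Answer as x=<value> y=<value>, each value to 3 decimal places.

eq1: (x + 8.875)² + (y + 40.237)² = 41.5399495486²
eq2: (x + 32.210)² + (y − 19.455)² = 22.6911822377²
eq3: (x + 16.637)² + (y − 30.674)² = 31.9992085215²
eq2−eq3, eq2−eq1 (x²,y² cancel):
  31.146·x + 22.438·y = -707.356675
  46.670·x − 119.384·y = -928.876988
det = 31.146·-119.384 − 22.438·46.670 = -4765.515524
x = (-707.356675·-119.384 − 22.438·-928.876988) / -4765.515524 = -22.093981
y = (31.146·-928.876988 − -707.356675·46.670) / -4765.515524 = -0.856473

x=-22.094 y=-0.856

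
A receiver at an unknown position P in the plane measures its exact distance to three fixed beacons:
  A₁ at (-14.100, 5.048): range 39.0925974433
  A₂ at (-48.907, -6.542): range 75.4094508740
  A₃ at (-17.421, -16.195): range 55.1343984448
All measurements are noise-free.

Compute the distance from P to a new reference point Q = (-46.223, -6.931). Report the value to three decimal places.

73.137

eq1: (x + 14.100)² + (y − 5.048)² = 39.0925974433²
eq2: (x + 48.907)² + (y + 6.542)² = 75.4094508740²
eq3: (x + 17.421)² + (y + 16.195)² = 55.1343984448²
eq2−eq3, eq2−eq1 (x²,y² cancel):
  62.972·x − 19.306·y = 777.860242
  69.614·x + 23.180·y = 1947.953997
det = 62.972·23.180 − -19.306·69.614 = 2803.658844
x = (777.860242·23.180 − -19.306·1947.953997) / 2803.658844 = 19.844783
y = (62.972·1947.953997 − 777.860242·69.614) / 2803.658844 = 24.438279
|P − Q| = √((19.844783 − -46.223)² + (24.438279 − -6.931)²) = 73.136746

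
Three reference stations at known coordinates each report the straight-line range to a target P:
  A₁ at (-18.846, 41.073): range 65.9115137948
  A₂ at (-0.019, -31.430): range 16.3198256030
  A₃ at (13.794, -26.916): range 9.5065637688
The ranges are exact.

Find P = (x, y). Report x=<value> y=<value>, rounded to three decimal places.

x=9.713 y=-18.330

eq1: (x + 18.846)² + (y − 41.073)² = 65.9115137948²
eq2: (x + 0.019)² + (y + 31.430)² = 16.3198256030²
eq3: (x − 13.794)² + (y + 26.916)² = 9.5065637688²
eq2−eq1, eq2−eq3 (x²,y² cancel):
  -37.654·x + 145.006·y = -3023.673159
  27.626·x + 9.028·y = 102.862184
det = -37.654·9.028 − 145.006·27.626 = -4345.876068
x = (-3023.673159·9.028 − 145.006·102.862184) / -4345.876068 = 9.713428
y = (-37.654·102.862184 − -3023.673159·27.626) / -4345.876068 = -18.329750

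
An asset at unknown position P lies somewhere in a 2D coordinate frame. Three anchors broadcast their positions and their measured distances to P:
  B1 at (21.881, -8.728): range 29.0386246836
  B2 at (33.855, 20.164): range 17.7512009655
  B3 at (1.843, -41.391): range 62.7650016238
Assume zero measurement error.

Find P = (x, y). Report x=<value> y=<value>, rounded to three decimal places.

x=16.109 y=19.731

eq1: (x − 21.881)² + (y + 8.728)² = 29.0386246836²
eq2: (x − 33.855)² + (y − 20.164)² = 17.7512009655²
eq3: (x − 1.843)² + (y + 41.391)² = 62.7650016238²
eq1−eq3, eq1−eq2 (x²,y² cancel):
  -40.076·x − 65.326·y = -1934.548320
  23.948·x + 57.784·y = 1525.928364
det = -40.076·57.784 − -65.326·23.948 = -751.324536
x = (-1934.548320·57.784 − -65.326·1525.928364) / -751.324536 = 16.109076
y = (-40.076·1525.928364 − -1934.548320·23.948) / -751.324536 = 19.731210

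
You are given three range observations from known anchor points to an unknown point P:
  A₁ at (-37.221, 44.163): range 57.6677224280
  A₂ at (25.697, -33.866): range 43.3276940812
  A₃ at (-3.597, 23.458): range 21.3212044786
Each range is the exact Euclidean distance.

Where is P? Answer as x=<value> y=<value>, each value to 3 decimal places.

eq1: (x + 37.221)² + (y − 44.163)² = 57.6677224280²
eq2: (x − 25.697)² + (y + 33.866)² = 43.3276940812²
eq3: (x + 3.597)² + (y − 23.458)² = 21.3212044786²
eq3−eq1, eq3−eq2 (x²,y² cancel):
  -67.248·x + 41.410·y = -98.415213
  58.588·x − 114.648·y = -178.669722
det = -67.248·-114.648 − 41.410·58.588 = 5283.719624
x = (-98.415213·-114.648 − 41.410·-178.669722) / 5283.719624 = 3.535733
y = (-67.248·-178.669722 − -98.415213·58.588) / 5283.719624 = 3.365268

x=3.536 y=3.365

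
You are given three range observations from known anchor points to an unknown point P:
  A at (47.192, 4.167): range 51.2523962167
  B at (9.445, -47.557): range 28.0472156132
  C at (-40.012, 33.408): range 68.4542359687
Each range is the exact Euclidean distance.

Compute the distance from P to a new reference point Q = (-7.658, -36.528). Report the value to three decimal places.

eq1: (x − 47.192)² + (y − 4.167)² = 51.2523962167²
eq2: (x − 9.445)² + (y + 47.557)² = 28.0472156132²
eq3: (x + 40.012)² + (y − 33.408)² = 68.4542359687²
eq2−eq1, eq2−eq3 (x²,y² cancel):
  75.494·x + 103.448·y = -1946.589335
  -98.914·x + 161.930·y = -3533.157784
det = 75.494·161.930 − 103.448·-98.914 = 22457.198892
x = (-1946.589335·161.930 − 103.448·-3533.157784) / 22457.198892 = 2.239233
y = (75.494·-3533.157784 − -1946.589335·-98.914) / 22457.198892 = -20.451222
|P − Q| = √((2.239233 − -7.658)² + (-20.451222 − -36.528)²) = 18.879037

18.879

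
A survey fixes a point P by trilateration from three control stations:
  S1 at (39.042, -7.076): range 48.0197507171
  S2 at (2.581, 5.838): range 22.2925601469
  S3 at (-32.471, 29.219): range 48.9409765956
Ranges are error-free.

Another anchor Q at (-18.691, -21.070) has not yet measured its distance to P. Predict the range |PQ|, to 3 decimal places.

12.669

eq1: (x − 39.042)² + (y + 7.076)² = 48.0197507171²
eq2: (x − 2.581)² + (y − 5.838)² = 22.2925601469²
eq3: (x + 32.471)² + (y − 29.219)² = 48.9409765956²
eq1−eq3, eq1−eq2 (x²,y² cancel):
  -143.026·x + 72.590·y = 244.445531
  -72.922·x + 25.828·y = 275.334486
det = -143.026·25.828 − 72.590·-72.922 = 1599.332452
x = (244.445531·25.828 − 72.590·275.334486) / 1599.332452 = -8.549186
y = (-143.026·275.334486 − 244.445531·-72.922) / 1599.332452 = -13.477206
|P − Q| = √((-8.549186 − -18.691)² + (-13.477206 − -21.070)²) = 12.669132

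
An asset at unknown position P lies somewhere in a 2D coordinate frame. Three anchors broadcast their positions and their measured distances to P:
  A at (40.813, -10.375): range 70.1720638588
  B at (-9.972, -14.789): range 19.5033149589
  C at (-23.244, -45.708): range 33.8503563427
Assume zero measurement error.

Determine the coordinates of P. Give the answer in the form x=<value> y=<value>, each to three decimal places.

eq1: (x − 40.813)² + (y + 10.375)² = 70.1720638588²
eq2: (x + 9.972)² + (y + 14.789)² = 19.5033149589²
eq3: (x + 23.244)² + (y + 45.708)² = 33.8503563427²
eq1−eq2, eq1−eq3 (x²,y² cancel):
  -101.570·x − 8.828·y = 3088.552963
  -128.114·x − 70.666·y = 4634.435128
det = -101.570·-70.666 − -8.828·-128.114 = 6046.555228
x = (3088.552963·-70.666 − -8.828·4634.435128) / 6046.555228 = -29.329574
y = (-101.570·4634.435128 − 3088.552963·-128.114) / 6046.555228 = -12.409165

x=-29.330 y=-12.409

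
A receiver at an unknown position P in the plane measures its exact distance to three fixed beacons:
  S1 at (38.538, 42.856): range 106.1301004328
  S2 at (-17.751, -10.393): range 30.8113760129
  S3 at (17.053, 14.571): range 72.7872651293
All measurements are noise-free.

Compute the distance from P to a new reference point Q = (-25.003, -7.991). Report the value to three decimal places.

25.062

eq1: (x − 38.538)² + (y − 42.856)² = 106.1301004328²
eq2: (x + 17.751)² + (y + 10.393)² = 30.8113760129²
eq3: (x − 17.053)² + (y − 14.571)² = 72.7872651293²
eq2−eq3, eq2−eq1 (x²,y² cancel):
  69.608·x + 49.928·y = -4268.638673
  112.578·x + 106.498·y = -7415.555596
det = 69.608·106.498 − 49.928·112.578 = 1792.318400
x = (-4268.638673·106.498 − 49.928·-7415.555596) / 1792.318400 = -47.066203
y = (69.608·-7415.555596 − -4268.638673·112.578) / 1792.318400 = -19.877712
|P − Q| = √((-47.066203 − -25.003)² + (-19.877712 − -7.991)²) = 25.061501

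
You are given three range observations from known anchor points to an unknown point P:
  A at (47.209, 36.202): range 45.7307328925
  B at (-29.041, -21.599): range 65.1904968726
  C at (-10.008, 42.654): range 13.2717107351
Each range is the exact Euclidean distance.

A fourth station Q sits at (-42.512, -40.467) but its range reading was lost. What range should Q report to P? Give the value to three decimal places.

eq1: (x − 47.209)² + (y − 36.202)² = 45.7307328925²
eq2: (x + 29.041)² + (y + 21.599)² = 65.1904968726²
eq3: (x + 10.008)² + (y − 42.654)² = 13.2717107351²
eq1−eq3, eq1−eq2 (x²,y² cancel):
  -114.434·x + 12.904·y = 295.410920
  -152.500·x − 115.602·y = -4387.878955
det = -114.434·-115.602 − 12.904·-152.500 = 15196.659268
x = (295.410920·-115.602 − 12.904·-4387.878955) / 15196.659268 = 1.478687
y = (-114.434·-4387.878955 − 295.410920·-152.500) / 15196.659268 = 36.006118
|P − Q| = √((1.478687 − -42.512)² + (36.006118 − -40.467)²) = 88.223116

88.223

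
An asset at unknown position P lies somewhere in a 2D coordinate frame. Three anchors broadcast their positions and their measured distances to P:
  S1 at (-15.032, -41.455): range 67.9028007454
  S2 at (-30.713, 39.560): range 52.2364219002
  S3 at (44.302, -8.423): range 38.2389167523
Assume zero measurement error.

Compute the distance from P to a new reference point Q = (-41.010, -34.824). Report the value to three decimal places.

78.755

eq1: (x + 15.032)² + (y + 41.455)² = 67.9028007454²
eq2: (x + 30.713)² + (y − 39.560)² = 52.2364219002²
eq3: (x − 44.302)² + (y + 8.423)² = 38.2389167523²
eq1−eq3, eq1−eq2 (x²,y² cancel):
  118.668·x + 66.064·y = 3237.711679
  -31.362·x + 162.030·y = 2445.950496
det = 118.668·162.030 − 66.064·-31.362 = 21299.675208
x = (3237.711679·162.030 − 66.064·2445.950496) / 21299.675208 = 17.043319
y = (118.668·2445.950496 − 3237.711679·-31.362) / 21299.675208 = 18.394514
|P − Q| = √((17.043319 − -41.010)² + (18.394514 − -34.824)²) = 78.755305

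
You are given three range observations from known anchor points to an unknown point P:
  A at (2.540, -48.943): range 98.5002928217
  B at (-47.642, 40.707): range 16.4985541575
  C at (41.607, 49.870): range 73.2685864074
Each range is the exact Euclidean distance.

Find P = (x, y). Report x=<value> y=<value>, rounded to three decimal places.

x=-31.387 y=43.530

eq1: (x − 2.540)² + (y + 48.943)² = 98.5002928217²
eq2: (x + 47.642)² + (y − 40.707)² = 16.4985541575²
eq3: (x − 41.607)² + (y − 49.870)² = 73.2685864074²
eq2−eq1, eq2−eq3 (x²,y² cancel):
  100.364·x − 179.300·y = -10955.056561
  178.498·x + 18.326·y = -4804.744129
det = 100.364·18.326 − -179.300·178.498 = 33843.962064
x = (-10955.056561·18.326 − -179.300·-4804.744129) / 33843.962064 = -31.386780
y = (100.364·-4804.744129 − -10955.056561·178.498) / 33843.962064 = 43.530138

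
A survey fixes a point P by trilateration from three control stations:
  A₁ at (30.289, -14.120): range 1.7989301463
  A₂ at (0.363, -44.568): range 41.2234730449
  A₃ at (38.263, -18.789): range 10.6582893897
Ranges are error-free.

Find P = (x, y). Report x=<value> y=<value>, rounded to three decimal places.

eq1: (x − 30.289)² + (y + 14.120)² = 1.7989301463²
eq2: (x − 0.363)² + (y + 44.568)² = 41.2234730449²
eq3: (x − 38.263)² + (y + 18.789)² = 10.6582893897²
eq1−eq3, eq1−eq2 (x²,y² cancel):
  15.948·x − 9.338·y = 589.922786
  -59.852·x − 60.896·y = -826.498108
det = 15.948·-60.896 − -9.338·-59.852 = -1530.067384
x = (589.922786·-60.896 − -9.338·-826.498108) / -1530.067384 = 28.522781
y = (15.948·-826.498108 − 589.922786·-59.852) / -1530.067384 = -14.461498

x=28.523 y=-14.461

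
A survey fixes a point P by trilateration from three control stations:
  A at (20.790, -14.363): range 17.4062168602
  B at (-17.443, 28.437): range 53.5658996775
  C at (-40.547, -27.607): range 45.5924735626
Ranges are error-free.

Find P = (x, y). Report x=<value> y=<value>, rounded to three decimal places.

eq1: (x − 20.790)² + (y + 14.363)² = 17.4062168602²
eq2: (x + 17.443)² + (y − 28.437)² = 53.5658996775²
eq3: (x + 40.547)² + (y + 27.607)² = 45.5924735626²
eq3−eq1, eq3−eq2 (x²,y² cancel):
  122.674·x + 26.488·y = 8.011471
  46.208·x + 112.088·y = -2083.916403
det = 122.674·112.088 − 26.488·46.208 = 12526.325808
x = (8.011471·112.088 − 26.488·-2083.916403) / 12526.325808 = 4.478310
y = (122.674·-2083.916403 − 8.011471·46.208) / 12526.325808 = -20.437961

x=4.478 y=-20.438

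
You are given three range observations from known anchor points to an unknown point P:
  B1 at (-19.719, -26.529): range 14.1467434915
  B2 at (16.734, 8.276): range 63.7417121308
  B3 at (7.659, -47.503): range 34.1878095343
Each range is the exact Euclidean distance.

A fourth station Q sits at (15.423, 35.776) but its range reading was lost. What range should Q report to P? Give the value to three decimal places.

85.633

eq1: (x + 19.719)² + (y + 26.529)² = 14.1467434915²
eq2: (x − 16.734)² + (y − 8.276)² = 63.7417121308²
eq3: (x − 7.659)² + (y + 47.503)² = 34.1878095343²
eq2−eq3, eq2−eq1 (x²,y² cancel):
  -18.150·x − 111.558·y = 4860.875903
  -72.906·x − 69.610·y = 4606.983384
det = -18.150·-69.610 − -111.558·-72.906 = -6869.826048
x = (4860.875903·-69.610 − -111.558·4606.983384) / -6869.826048 = -25.558184
y = (-18.150·4606.983384 − 4860.875903·-72.906) / -6869.826048 = -39.414429
|P − Q| = √((-25.558184 − 15.423)² + (-39.414429 − 35.776)²) = 85.633277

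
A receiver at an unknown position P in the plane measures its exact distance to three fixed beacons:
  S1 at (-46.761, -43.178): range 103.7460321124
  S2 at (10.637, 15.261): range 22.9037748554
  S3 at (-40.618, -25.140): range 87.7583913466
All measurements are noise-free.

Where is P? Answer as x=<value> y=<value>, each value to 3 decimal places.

eq1: (x + 46.761)² + (y + 43.178)² = 103.7460321124²
eq2: (x − 10.637)² + (y − 15.261)² = 22.9037748554²
eq3: (x + 40.618)² + (y + 25.140)² = 87.7583913466²
eq3−eq1, eq3−eq2 (x²,y² cancel):
  -12.286·x − 36.076·y = -1292.614646
  102.510·x + 80.802·y = 5241.154715
det = -12.286·80.802 − -36.076·102.510 = 2705.417388
x = (-1292.614646·80.802 − -36.076·5241.154715) / 2705.417388 = 31.283176
y = (-12.286·5241.154715 − -1292.614646·102.510) / 2705.417388 = 25.176559

x=31.283 y=25.177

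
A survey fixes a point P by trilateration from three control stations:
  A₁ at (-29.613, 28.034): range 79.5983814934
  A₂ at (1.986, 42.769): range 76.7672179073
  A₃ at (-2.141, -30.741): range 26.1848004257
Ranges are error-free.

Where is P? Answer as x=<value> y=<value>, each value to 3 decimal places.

x=24.044 y=-30.761

eq1: (x + 29.613)² + (y − 28.034)² = 79.5983814934²
eq2: (x − 1.986)² + (y − 42.769)² = 76.7672179073²
eq3: (x + 2.141)² + (y + 30.741)² = 26.1848004257²
eq3−eq2, eq3−eq1 (x²,y² cancel):
  8.254·x + 147.020·y = -4324.023377
  -54.944·x + 117.550·y = -4937.016600
det = 8.254·117.550 − 147.020·-54.944 = 9048.124580
x = (-4324.023377·117.550 − 147.020·-4937.016600) / 9048.124580 = 24.043793
y = (8.254·-4937.016600 − -4324.023377·-54.944) / 9048.124580 = -30.760991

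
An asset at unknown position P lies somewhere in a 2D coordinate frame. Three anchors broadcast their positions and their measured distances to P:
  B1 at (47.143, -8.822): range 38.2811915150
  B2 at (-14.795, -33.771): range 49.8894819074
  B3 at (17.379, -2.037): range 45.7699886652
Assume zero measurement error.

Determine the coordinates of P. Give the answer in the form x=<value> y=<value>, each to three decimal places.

eq1: (x − 47.143)² + (y + 8.822)² = 38.2811915150²
eq2: (x + 14.795)² + (y + 33.771)² = 49.8894819074²
eq3: (x − 17.379)² + (y + 2.037)² = 45.7699886652²
eq2−eq3, eq2−eq1 (x²,y² cancel):
  64.348·x + 63.468·y = -659.124913
  123.876·x + 49.898·y = 1964.428448
det = 64.348·49.898 − 63.468·123.876 = -4651.325464
x = (-659.124913·49.898 − 63.468·1964.428448) / -4651.325464 = 33.875798
y = (64.348·1964.428448 − -659.124913·123.876) / -4651.325464 = -44.730647

x=33.876 y=-44.731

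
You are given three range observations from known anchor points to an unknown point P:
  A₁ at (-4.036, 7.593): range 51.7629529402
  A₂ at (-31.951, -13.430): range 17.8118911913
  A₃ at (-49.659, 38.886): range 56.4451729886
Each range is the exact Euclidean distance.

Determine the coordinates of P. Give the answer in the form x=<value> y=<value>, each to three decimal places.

x=-49.278 y=-17.558

eq1: (x + 4.036)² + (y − 7.593)² = 51.7629529402²
eq2: (x + 31.951)² + (y + 13.430)² = 17.8118911913²
eq3: (x + 49.659)² + (y − 38.886)² = 56.4451729886²
eq3−eq1, eq3−eq2 (x²,y² cancel):
  91.246·x − 62.586·y = -3397.540075
  35.416·x − 104.632·y = 91.888110
det = 91.246·-104.632 − -62.586·35.416 = -7330.705696
x = (-3397.540075·-104.632 − -62.586·91.888110) / -7330.705696 = -49.277974
y = (91.246·91.888110 − -3397.540075·35.416) / -7330.705696 = -17.557887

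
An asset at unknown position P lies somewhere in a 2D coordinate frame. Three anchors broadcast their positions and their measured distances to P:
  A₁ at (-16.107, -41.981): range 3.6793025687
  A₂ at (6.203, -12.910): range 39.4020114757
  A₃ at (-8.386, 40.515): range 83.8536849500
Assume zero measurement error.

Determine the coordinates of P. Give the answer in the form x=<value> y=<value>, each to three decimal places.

x=-19.739 y=-42.567

eq1: (x + 16.107)² + (y + 41.981)² = 3.6793025687²
eq2: (x − 6.203)² + (y + 12.910)² = 39.4020114757²
eq3: (x + 8.386)² + (y − 40.515)² = 83.8536849500²
eq1−eq3, eq1−eq2 (x²,y² cancel):
  15.442·x + 164.992·y = -7327.952801
  44.620·x + 58.142·y = -3355.675742
det = 15.442·58.142 − 164.992·44.620 = -6464.114276
x = (-7327.952801·58.142 − 164.992·-3355.675742) / -6464.114276 = -19.739413
y = (15.442·-3355.675742 − -7327.952801·44.620) / -6464.114276 = -42.566529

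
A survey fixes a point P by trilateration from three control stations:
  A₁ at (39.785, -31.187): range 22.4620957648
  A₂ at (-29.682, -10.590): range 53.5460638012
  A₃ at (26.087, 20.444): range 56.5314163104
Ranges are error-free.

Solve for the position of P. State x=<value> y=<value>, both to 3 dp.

x=17.734 y=-35.467

eq1: (x − 39.785)² + (y + 31.187)² = 22.4620957648²
eq2: (x + 29.682)² + (y + 10.590)² = 53.5460638012²
eq3: (x − 26.087)² + (y − 20.444)² = 56.5314163104²
eq2−eq3, eq2−eq1 (x²,y² cancel):
  111.538·x + 62.068·y = -223.300600
  138.934·x − 41.194·y = 3924.941172
det = 111.538·-41.194 − 62.068·138.934 = -13218.051884
x = (-223.300600·-41.194 − 62.068·3924.941172) / -13218.051884 = 17.734429
y = (111.538·3924.941172 − -223.300600·138.934) / -13218.051884 = -35.466961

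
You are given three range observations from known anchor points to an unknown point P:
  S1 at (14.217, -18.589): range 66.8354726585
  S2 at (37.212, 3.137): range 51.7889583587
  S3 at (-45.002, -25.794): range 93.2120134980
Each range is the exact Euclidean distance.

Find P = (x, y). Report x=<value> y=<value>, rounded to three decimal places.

eq1: (x − 14.217)² + (y + 18.589)² = 66.8354726585²
eq2: (x − 37.212)² + (y − 3.137)² = 51.7889583587²
eq3: (x + 45.002)² + (y + 25.794)² = 93.2120134980²
eq2−eq3, eq2−eq1 (x²,y² cancel):
  -164.428·x − 57.862·y = -4710.446525
  -45.990·x − 43.452·y = -2631.783901
det = -164.428·-43.452 − -57.862·-45.990 = 4483.652076
x = (-4710.446525·-43.452 − -57.862·-2631.783901) / 4483.652076 = 11.686465
y = (-164.428·-2631.783901 − -4710.446525·-45.990) / 4483.652076 = 48.198550

x=11.686 y=48.199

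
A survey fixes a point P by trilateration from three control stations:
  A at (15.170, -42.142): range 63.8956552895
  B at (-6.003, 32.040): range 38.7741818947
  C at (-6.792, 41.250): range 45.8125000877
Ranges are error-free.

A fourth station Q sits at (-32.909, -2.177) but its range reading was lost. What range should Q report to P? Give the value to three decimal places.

4.888

eq1: (x − 15.170)² + (y + 42.142)² = 63.8956552895²
eq2: (x + 6.003)² + (y − 32.040)² = 38.7741818947²
eq3: (x + 6.792)² + (y − 41.250)² = 45.8125000877²
eq1−eq3, eq1−eq2 (x²,y² cancel):
  -43.924·x + 166.784·y = 1725.486301
  -42.346·x + 148.364·y = 1635.738128
det = -43.924·148.364 − 166.784·-42.346 = 545.894928
x = (1725.486301·148.364 − 166.784·1635.738128) / 545.894928 = -30.802445
y = (-43.924·1635.738128 − 1725.486301·-42.346) / 545.894928 = 2.233546
|P − Q| = √((-30.802445 − -32.909)² + (2.233546 − -2.177)²) = 4.887790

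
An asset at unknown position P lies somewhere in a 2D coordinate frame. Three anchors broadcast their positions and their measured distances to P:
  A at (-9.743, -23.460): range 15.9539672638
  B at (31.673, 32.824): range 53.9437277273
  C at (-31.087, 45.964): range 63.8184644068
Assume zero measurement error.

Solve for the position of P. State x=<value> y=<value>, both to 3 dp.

x=-0.832 y=-10.227

eq1: (x + 9.743)² + (y + 23.460)² = 15.9539672638²
eq2: (x − 31.673)² + (y − 32.824)² = 53.9437277273²
eq3: (x + 31.087)² + (y − 45.964)² = 63.8184644068²
eq1−eq3, eq1−eq2 (x²,y² cancel):
  -42.688·x + 138.848·y = -1384.474112
  82.832·x + 112.568·y = -1220.100434
det = -42.688·112.568 − 138.848·82.832 = -16306.360320
x = (-1384.474112·112.568 − 138.848·-1220.100434) / -16306.360320 = -0.831640
y = (-42.688·-1220.100434 − -1384.474112·82.832) / -16306.360320 = -10.226832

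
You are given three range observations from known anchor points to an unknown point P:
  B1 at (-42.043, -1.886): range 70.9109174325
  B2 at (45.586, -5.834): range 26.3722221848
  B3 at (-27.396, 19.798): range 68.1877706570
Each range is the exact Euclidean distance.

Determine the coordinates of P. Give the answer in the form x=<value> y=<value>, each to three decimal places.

x=25.629 y=-23.073

eq1: (x + 42.043)² + (y + 1.886)² = 70.9109174325²
eq2: (x − 45.586)² + (y + 5.834)² = 26.3722221848²
eq3: (x + 27.396)² + (y − 19.798)² = 68.1877706570²
eq2−eq3, eq2−eq1 (x²,y² cancel):
  -145.964·x + 51.264·y = -4923.695296
  -175.258·x + 7.896·y = -4673.812215
det = -145.964·7.896 − 51.264·-175.258 = 7831.894368
x = (-4923.695296·7.896 − 51.264·-4673.812215) / 7831.894368 = 25.628641
y = (-145.964·-4673.812215 − -4923.695296·-175.258) / 7831.894368 = -23.073430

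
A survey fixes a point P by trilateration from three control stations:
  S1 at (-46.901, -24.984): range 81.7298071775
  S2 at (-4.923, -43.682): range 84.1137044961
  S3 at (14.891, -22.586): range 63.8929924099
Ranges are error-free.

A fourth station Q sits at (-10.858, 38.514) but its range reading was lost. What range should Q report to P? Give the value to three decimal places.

eq1: (x + 46.901)² + (y + 24.984)² = 81.7298071775²
eq2: (x + 4.923)² + (y + 43.682)² = 84.1137044961²
eq3: (x − 14.891)² + (y + 22.586)² = 63.8929924099²
eq3−eq2, eq3−eq1 (x²,y² cancel):
  -39.628·x − 42.192·y = -1792.317029
  -123.584·x − 4.796·y = -505.412122
det = -39.628·-4.796 − -42.192·-123.584 = -5024.200240
x = (-1792.317029·-4.796 − -42.192·-505.412122) / -5024.200240 = 2.533417
y = (-39.628·-505.412122 − -1792.317029·-123.584) / -5024.200240 = 40.100559
|P − Q| = √((2.533417 − -10.858)² + (40.100559 − 38.514)²) = 13.485074

13.485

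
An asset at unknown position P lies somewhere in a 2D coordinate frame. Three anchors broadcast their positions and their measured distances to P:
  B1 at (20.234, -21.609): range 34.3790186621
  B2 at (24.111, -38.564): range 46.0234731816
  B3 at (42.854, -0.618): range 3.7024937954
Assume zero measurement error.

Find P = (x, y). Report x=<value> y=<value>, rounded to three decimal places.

eq1: (x − 20.234)² + (y + 21.609)² = 34.3790186621²
eq2: (x − 24.111)² + (y + 38.564)² = 46.0234731816²
eq3: (x − 42.854)² + (y + 0.618)² = 3.7024937954²
eq3−eq1, eq3−eq2 (x²,y² cancel):
  -45.240·x − 41.982·y = -2128.692067
  -37.486·x − 75.892·y = -1872.776446
det = -45.240·-75.892 − -41.982·-37.486 = 1859.616828
x = (-2128.692067·-75.892 − -41.982·-1872.776446) / 1859.616828 = 44.594024
y = (-45.240·-1872.776446 − -2128.692067·-37.486) / 1859.616828 = 2.650146

x=44.594 y=2.650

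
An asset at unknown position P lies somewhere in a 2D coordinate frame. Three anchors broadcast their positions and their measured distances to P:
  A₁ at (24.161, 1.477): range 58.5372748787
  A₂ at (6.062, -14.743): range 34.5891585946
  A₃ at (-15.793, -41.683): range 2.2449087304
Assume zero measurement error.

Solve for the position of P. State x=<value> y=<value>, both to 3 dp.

eq1: (x − 24.161)² + (y − 1.477)² = 58.5372748787²
eq2: (x − 6.062)² + (y + 14.743)² = 34.5891585946²
eq3: (x + 15.793)² + (y + 41.683)² = 2.2449087304²
eq1−eq2, eq1−eq3 (x²,y² cancel):
  -36.198·x − 32.440·y = 1898.371101
  -79.908·x − 86.320·y = 4822.528823
det = -36.198·-86.320 − -32.440·-79.908 = 532.395840
x = (1898.371101·-86.320 − -32.440·4822.528823) / 532.395840 = -13.945561
y = (-36.198·4822.528823 − 1898.371101·-79.908) / 532.395840 = -42.958375

x=-13.946 y=-42.958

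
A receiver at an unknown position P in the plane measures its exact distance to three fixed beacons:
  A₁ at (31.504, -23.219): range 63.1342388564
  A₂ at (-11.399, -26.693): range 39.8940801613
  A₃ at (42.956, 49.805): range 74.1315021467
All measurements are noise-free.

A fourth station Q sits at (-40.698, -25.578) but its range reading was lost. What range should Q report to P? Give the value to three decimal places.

eq1: (x − 31.504)² + (y + 23.219)² = 63.1342388564²
eq2: (x + 11.399)² + (y + 26.693)² = 39.8940801613²
eq3: (x − 42.956)² + (y − 49.805)² = 74.1315021467²
eq2−eq1, eq2−eq3 (x²,y² cancel):
  85.806·x + 6.948·y = -1705.223957
  108.710·x + 152.996·y = -420.639468
det = 85.806·152.996 − 6.948·108.710 = 12372.657696
x = (-1705.223957·152.996 − 6.948·-420.639468) / 12372.657696 = -20.849994
y = (85.806·-420.639468 − -1705.223957·108.710) / 12372.657696 = 12.065436
|P − Q| = √((-20.849994 − -40.698)² + (12.065436 − -25.578)²) = 42.555512

42.556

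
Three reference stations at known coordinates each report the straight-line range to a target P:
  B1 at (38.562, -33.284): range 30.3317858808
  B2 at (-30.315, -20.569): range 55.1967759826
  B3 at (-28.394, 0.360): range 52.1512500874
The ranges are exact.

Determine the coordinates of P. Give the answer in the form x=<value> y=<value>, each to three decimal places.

eq1: (x − 38.562)² + (y + 33.284)² = 30.3317858808²
eq2: (x + 30.315)² + (y + 20.569)² = 55.1967759826²
eq3: (x + 28.394)² + (y − 0.360)² = 52.1512500874²
eq1−eq2, eq1−eq3 (x²,y² cancel):
  -137.754·x + 25.430·y = -3379.436358
  -133.912·x + 67.288·y = -3588.239315
det = -137.754·67.288 − 25.430·-133.912 = -5863.808992
x = (-3379.436358·67.288 − 25.430·-3588.239315) / -5863.808992 = 23.218114
y = (-137.754·-3588.239315 − -3379.436358·-133.912) / -5863.808992 = -7.119474

x=23.218 y=-7.119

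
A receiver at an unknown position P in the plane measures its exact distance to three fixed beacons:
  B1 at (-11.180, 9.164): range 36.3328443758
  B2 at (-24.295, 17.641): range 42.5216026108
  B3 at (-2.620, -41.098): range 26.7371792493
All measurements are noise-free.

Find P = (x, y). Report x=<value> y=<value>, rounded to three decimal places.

eq1: (x + 11.180)² + (y − 9.164)² = 36.3328443758²
eq2: (x + 24.295)² + (y − 17.641)² = 42.5216026108²
eq3: (x + 2.620)² + (y + 41.098)² = 26.7371792493²
eq3−eq2, eq3−eq1 (x²,y² cancel):
  -43.350·x + 117.478·y = -1887.668032
  -17.120·x + 100.524·y = -2092.137534
det = -43.350·100.524 − 117.478·-17.120 = -2346.492040
x = (-1887.668032·100.524 − 117.478·-2092.137534) / -2346.492040 = -23.875722
y = (-43.350·-2092.137534 − -1887.668032·-17.120) / -2346.492040 = -24.878535

x=-23.876 y=-24.879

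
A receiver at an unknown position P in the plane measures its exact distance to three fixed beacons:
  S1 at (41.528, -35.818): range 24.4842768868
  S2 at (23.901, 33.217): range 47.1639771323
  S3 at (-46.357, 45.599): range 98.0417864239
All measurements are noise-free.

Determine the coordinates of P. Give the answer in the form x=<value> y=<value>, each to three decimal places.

x=32.070 y=-13.234

eq1: (x − 41.528)² + (y + 35.818)² = 24.4842768868²
eq2: (x − 23.901)² + (y − 33.217)² = 47.1639771323²
eq3: (x + 46.357)² + (y − 45.599)² = 98.0417864239²
eq2−eq3, eq2−eq1 (x²,y² cancel):
  -140.516·x + 24.764·y = -4834.137786
  35.254·x − 138.070·y = 2957.837942
det = -140.516·-138.070 − 24.764·35.254 = 18528.014064
x = (-4834.137786·-138.070 − 24.764·2957.837942) / 18528.014064 = 32.070437
y = (-140.516·2957.837942 − -4834.137786·35.254) / 18528.014064 = -13.234061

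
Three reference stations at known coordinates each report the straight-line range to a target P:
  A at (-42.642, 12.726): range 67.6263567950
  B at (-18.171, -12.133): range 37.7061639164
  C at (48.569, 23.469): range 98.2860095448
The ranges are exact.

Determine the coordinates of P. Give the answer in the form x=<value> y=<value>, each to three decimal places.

eq1: (x + 42.642)² + (y − 12.726)² = 67.6263567950²
eq2: (x + 18.171)² + (y + 12.133)² = 37.7061639164²
eq3: (x − 48.569)² + (y − 23.469)² = 98.2860095448²
eq1−eq3, eq1−eq2 (x²,y² cancel):
  182.422·x + 21.486·y = -4157.365057
  48.942·x − 49.718·y = 1648.673026
det = 182.422·-49.718 − 21.486·48.942 = -10121.224808
x = (-4157.365057·-49.718 − 21.486·1648.673026) / -10121.224808 = -16.922111
y = (182.422·1648.673026 − -4157.365057·48.942) / -10121.224808 = -49.818476

x=-16.922 y=-49.818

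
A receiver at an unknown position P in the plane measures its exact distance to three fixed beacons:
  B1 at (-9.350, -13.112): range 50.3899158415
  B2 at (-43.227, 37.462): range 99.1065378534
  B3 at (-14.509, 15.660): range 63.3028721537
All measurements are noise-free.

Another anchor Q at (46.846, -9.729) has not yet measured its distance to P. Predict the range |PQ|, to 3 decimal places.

eq1: (x + 9.350)² + (y + 13.112)² = 50.3899158415²
eq2: (x + 43.227)² + (y − 37.462)² = 99.1065378534²
eq3: (x + 14.509)² + (y − 15.660)² = 63.3028721537²
eq1−eq2, eq1−eq3 (x²,y² cancel):
  -67.754·x + 101.148·y = -4270.334298
  -10.318·x + 57.544·y = -1271.710367
det = -67.754·57.544 − 101.148·-10.318 = -2855.191112
x = (-4270.334298·57.544 − 101.148·-1271.710367) / -2855.191112 = 41.013422
y = (-67.754·-1271.710367 − -4270.334298·-10.318) / -2855.191112 = -14.745827
|P − Q| = √((41.013422 − 46.846)² + (-14.745827 − -9.729)²) = 7.693343

7.693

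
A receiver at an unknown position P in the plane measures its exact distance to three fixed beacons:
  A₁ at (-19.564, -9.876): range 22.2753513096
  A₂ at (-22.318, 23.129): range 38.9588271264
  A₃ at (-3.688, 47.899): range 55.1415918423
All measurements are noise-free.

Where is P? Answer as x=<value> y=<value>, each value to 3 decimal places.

eq1: (x + 19.564)² + (y + 9.876)² = 22.2753513096²
eq2: (x + 22.318)² + (y − 23.129)² = 38.9588271264²
eq3: (x + 3.688)² + (y − 47.899)² = 55.1415918423²
eq2−eq3, eq2−eq1 (x²,y² cancel):
  37.260·x + 49.540·y = -247.933160
  5.508·x − 66.010·y = 468.840642
det = 37.260·-66.010 − 49.540·5.508 = -2732.398920
x = (-247.933160·-66.010 − 49.540·468.840642) / -2732.398920 = 2.510723
y = (37.260·468.840642 − -247.933160·5.508) / -2732.398920 = -6.893070

x=2.511 y=-6.893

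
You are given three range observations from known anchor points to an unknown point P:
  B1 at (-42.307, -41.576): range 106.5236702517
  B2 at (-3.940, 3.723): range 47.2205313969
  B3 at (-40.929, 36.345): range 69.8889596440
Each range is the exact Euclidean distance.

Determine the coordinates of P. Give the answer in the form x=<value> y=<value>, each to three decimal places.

x=28.949 y=37.607

eq1: (x + 42.307)² + (y + 41.576)² = 106.5236702517²
eq2: (x + 3.940)² + (y − 3.723)² = 47.2205313969²
eq3: (x + 40.929)² + (y − 36.345)² = 69.8889596440²
eq3−eq2, eq3−eq1 (x²,y² cancel):
  73.978·x − 65.244·y = -312.069642
  -2.756·x − 155.842·y = -5940.521685
det = 73.978·-155.842 − -65.244·-2.756 = -11708.691940
x = (-312.069642·-155.842 − -65.244·-5940.521685) / -11708.691940 = 28.948566
y = (73.978·-5940.521685 − -312.069642·-2.756) / -11708.691940 = 37.606932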